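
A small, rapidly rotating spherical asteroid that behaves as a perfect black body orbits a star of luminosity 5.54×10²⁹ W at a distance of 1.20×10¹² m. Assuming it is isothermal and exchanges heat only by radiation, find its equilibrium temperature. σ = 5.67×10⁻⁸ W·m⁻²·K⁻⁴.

T ≈ 606 K

First find the stellar flux at distance d: S = L/(4πd²) = 5.54×10²⁹/(4π·(1.20×10¹²)²) = 30620 W/m².
For an isothermal sphere, absorbed (1−a)S·πr² = emitted σ·4πr²·T⁴, so T⁴ = (1−a)S/(4σ).
T⁴ = 1.00·30620/(4·5.67×10⁻⁸) = 1.350×10¹¹ K⁴.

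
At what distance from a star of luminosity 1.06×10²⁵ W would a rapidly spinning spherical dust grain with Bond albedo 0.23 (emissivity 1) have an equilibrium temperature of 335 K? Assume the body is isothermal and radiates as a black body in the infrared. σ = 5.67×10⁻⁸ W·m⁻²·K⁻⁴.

d ≈ 1.51×10¹⁰ m

For an isothermal black-emitting sphere, (1−a)S·πr² = σ·4πr²·T⁴ ⇒ S = 4σT⁴/(1−a).
S = 4·5.67×10⁻⁸·(335)⁴/0.770 = 3710 W/m².
Flux falls as S = L/(4πd²), so d = √(L/(4πS)) = √(1.06×10²⁵/(4π·3710)).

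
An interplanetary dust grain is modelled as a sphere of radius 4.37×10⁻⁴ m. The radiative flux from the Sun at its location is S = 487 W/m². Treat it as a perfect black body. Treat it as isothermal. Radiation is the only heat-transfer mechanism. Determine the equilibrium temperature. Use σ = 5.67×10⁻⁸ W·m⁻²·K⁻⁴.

At equilibrium, absorbed power = emitted power.
Absorbing cross-section = πr² = 5.999×10⁻⁷ m²; emitting surface = 4πr² = 2.400×10⁻⁶ m² (ratio 4).
S·A_cross = εσ·A_surf·T⁴  ⇒  T⁴ = S/(4σ).
T⁴ = 1.00·487/(4·5.67×10⁻⁸) = 2.147×10⁹ K⁴.
T = (2.147×10⁹)^(1/4).

T ≈ 215 K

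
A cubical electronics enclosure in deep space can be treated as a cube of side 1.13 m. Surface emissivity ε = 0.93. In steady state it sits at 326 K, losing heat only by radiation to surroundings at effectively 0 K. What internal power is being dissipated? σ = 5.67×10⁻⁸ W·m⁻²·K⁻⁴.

P ≈ 4560 W

Steady state: P = εσA T⁴.
A = 6L² = 7.661 m²; T⁴ = (326)⁴ = 1.129×10¹⁰ K⁴.
P = 0.93 × 5.67×10⁻⁸ × 7.661 × 1.129×10¹⁰.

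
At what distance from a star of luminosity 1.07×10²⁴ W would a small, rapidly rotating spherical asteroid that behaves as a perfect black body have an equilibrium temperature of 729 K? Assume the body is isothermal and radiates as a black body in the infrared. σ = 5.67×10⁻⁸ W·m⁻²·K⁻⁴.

d ≈ 1.15×10⁹ m

For an isothermal black-emitting sphere, (1−a)S·πr² = σ·4πr²·T⁴ ⇒ S = 4σT⁴/(1−a).
S = 4·5.67×10⁻⁸·(729)⁴/1.00 = 64060 W/m².
Flux falls as S = L/(4πd²), so d = √(L/(4πS)) = √(1.07×10²⁴/(4π·64060)).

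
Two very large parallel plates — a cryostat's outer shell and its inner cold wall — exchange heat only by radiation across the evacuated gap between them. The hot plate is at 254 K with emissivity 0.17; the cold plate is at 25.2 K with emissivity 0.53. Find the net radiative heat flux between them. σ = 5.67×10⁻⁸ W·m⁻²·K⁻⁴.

q ≈ 34.9 W/m²

For two infinite grey parallel plates, q = σ(T₁⁴ − T₂⁴)/(1/ε₁ + 1/ε₂ − 1).
T₁⁴ − T₂⁴ = 4.162×10⁹ − 4.033×10⁵ = 4.162×10⁹ K⁴.
1/ε₁ + 1/ε₂ − 1 = 5.882 + 1.887 − 1 = 6.769.
q = 5.67×10⁻⁸ × 4.162×10⁹ / 6.769.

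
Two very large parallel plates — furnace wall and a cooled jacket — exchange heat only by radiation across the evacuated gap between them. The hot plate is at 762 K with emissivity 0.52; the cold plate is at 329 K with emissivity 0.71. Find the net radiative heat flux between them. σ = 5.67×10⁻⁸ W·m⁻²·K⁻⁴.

q ≈ 7910 W/m²

For two infinite grey parallel plates, q = σ(T₁⁴ − T₂⁴)/(1/ε₁ + 1/ε₂ − 1).
T₁⁴ − T₂⁴ = 3.371×10¹¹ − 1.172×10¹⁰ = 3.254×10¹¹ K⁴.
1/ε₁ + 1/ε₂ − 1 = 1.923 + 1.408 − 1 = 2.332.
q = 5.67×10⁻⁸ × 3.254×10¹¹ / 2.332.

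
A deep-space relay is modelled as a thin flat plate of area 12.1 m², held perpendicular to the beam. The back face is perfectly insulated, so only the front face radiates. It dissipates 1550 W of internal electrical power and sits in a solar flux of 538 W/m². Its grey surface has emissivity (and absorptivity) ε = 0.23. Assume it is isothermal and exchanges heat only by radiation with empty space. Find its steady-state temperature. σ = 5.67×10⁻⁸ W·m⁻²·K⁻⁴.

T ≈ 373 K

At steady state, absorbed solar power + internal power = radiated power.
Absorbed: α·S·A_cross = 0.23·538·12.10 = 1497 W (cross-section A).
Total input = 1497 + 1550 = 3047 W.
Radiated: εσ·A_surf·T⁴ with A_surf = A = 12.10 m².
T⁴ = 3047/(0.23·5.67×10⁻⁸·12.10) = 1.931×10¹⁰ K⁴.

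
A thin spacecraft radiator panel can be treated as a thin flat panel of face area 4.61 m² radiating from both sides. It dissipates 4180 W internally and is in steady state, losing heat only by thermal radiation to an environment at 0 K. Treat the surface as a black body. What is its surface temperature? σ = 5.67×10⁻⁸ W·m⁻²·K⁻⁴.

T ≈ 299 K

Steady state: internal power = radiated power, P = εσA T⁴.
Radiating area A = 2·4.61 = 9.220 m².
T⁴ = P/(εσA) = 4180/(1.0·5.67×10⁻⁸·9.220) = 7.996×10⁹ K⁴.
T = (7.996×10⁹)^(1/4).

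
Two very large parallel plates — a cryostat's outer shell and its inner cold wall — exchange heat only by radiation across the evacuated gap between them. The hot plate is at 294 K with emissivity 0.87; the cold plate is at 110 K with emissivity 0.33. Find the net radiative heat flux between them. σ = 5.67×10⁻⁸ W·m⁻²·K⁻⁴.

For two infinite grey parallel plates, q = σ(T₁⁴ − T₂⁴)/(1/ε₁ + 1/ε₂ − 1).
T₁⁴ − T₂⁴ = 7.471×10⁹ − 1.464×10⁸ = 7.325×10⁹ K⁴.
1/ε₁ + 1/ε₂ − 1 = 1.149 + 3.030 − 1 = 3.180.
q = 5.67×10⁻⁸ × 7.325×10⁹ / 3.180.

q ≈ 131 W/m²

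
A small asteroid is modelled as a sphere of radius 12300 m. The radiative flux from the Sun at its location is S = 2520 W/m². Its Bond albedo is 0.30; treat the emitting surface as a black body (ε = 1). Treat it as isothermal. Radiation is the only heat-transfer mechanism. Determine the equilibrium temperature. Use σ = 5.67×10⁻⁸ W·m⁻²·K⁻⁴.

At equilibrium, absorbed power = emitted power.
Absorbing cross-section = πr² = 4.753×10⁸ m²; emitting surface = 4πr² = 1.901×10⁹ m² (ratio 4).
(1−a)S·A_cross = εσ·A_surf·T⁴  ⇒  T⁴ = (1−a)S/(4σ).
T⁴ = 0.700·2520/(4·5.67×10⁻⁸) = 7.778×10⁹ K⁴.
T = (7.778×10⁹)^(1/4).

T ≈ 297 K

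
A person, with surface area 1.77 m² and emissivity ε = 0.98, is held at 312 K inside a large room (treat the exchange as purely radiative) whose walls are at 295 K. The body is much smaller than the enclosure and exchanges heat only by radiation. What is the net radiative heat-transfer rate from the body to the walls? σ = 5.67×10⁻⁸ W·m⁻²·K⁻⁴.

P_net ≈ 187 W

For a small grey body in a large enclosure: P_net = εσA(T_body⁴ − T_wall⁴).
A = 1.77 m²; T_body⁴ − T_wall⁴ = 9.476×10⁹ − 7.573×10⁹ = 1.903×10⁹ K⁴.
|P_net| = 0.98·5.67×10⁻⁸·1.770·1.903×10⁹.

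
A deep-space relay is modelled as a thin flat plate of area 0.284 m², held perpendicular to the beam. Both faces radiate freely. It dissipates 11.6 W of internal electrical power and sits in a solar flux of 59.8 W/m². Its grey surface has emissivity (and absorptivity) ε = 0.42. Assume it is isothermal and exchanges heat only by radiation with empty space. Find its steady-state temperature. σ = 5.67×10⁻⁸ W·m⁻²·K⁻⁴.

T ≈ 193 K

At steady state, absorbed solar power + internal power = radiated power.
Absorbed: α·S·A_cross = 0.42·59.8·0.2840 = 7.133 W (cross-section A).
Total input = 7.133 + 11.6 = 18.73 W.
Radiated: εσ·A_surf·T⁴ with A_surf = 2A = 0.5680 m².
T⁴ = 18.73/(0.42·5.67×10⁻⁸·0.5680) = 1.385×10⁹ K⁴.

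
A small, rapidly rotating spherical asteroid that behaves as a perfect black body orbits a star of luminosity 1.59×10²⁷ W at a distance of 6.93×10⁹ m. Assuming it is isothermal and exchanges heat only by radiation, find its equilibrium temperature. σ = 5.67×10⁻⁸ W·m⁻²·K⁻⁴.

T ≈ 1850 K

First find the stellar flux at distance d: S = L/(4πd²) = 1.59×10²⁷/(4π·(6.93×10⁹)²) = 2.635×10⁶ W/m².
For an isothermal sphere, absorbed (1−a)S·πr² = emitted σ·4πr²·T⁴, so T⁴ = (1−a)S/(4σ).
T⁴ = 1.00·2.635×10⁶/(4·5.67×10⁻⁸) = 1.162×10¹³ K⁴.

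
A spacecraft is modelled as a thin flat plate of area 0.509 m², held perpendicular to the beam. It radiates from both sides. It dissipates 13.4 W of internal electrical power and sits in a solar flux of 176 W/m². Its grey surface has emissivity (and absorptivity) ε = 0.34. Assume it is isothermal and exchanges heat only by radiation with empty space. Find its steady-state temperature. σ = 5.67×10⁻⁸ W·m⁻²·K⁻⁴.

At steady state, absorbed solar power + internal power = radiated power.
Absorbed: α·S·A_cross = 0.34·176·0.5090 = 30.46 W (cross-section A).
Total input = 30.46 + 13.4 = 43.86 W.
Radiated: εσ·A_surf·T⁴ with A_surf = 2A = 1.018 m².
T⁴ = 43.86/(0.34·5.67×10⁻⁸·1.018) = 2.235×10⁹ K⁴.

T ≈ 217 K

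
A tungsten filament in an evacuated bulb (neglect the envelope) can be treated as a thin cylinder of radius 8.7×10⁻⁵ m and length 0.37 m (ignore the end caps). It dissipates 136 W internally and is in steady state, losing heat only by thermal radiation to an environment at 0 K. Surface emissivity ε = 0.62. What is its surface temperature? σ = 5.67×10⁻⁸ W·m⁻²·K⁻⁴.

Steady state: internal power = radiated power, P = εσA T⁴.
Radiating area A = 2πrL = 2.023×10⁻⁴ m².
T⁴ = P/(εσA) = 136/(0.62·5.67×10⁻⁸·2.023×10⁻⁴) = 1.913×10¹³ K⁴.
T = (1.913×10¹³)^(1/4).

T ≈ 2090 K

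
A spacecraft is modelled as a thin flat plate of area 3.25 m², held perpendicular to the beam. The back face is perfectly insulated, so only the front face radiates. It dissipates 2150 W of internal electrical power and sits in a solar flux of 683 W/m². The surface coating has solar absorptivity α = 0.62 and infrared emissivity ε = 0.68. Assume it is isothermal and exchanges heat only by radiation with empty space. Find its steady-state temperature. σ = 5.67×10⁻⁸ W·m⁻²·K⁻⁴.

At steady state, absorbed solar power + internal power = radiated power.
Absorbed: α·S·A_cross = 0.62·683·3.250 = 1376 W (cross-section A).
Total input = 1376 + 2150 = 3526 W.
Radiated: εσ·A_surf·T⁴ with A_surf = A = 3.250 m².
T⁴ = 3526/(0.68·5.67×10⁻⁸·3.250) = 2.814×10¹⁰ K⁴.

T ≈ 410 K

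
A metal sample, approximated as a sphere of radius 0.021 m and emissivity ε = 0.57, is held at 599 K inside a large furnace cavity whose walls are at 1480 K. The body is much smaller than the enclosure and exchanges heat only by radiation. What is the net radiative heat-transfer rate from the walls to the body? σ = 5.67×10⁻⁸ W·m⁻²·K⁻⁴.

For a small grey body in a large enclosure: P_net = εσA(T_body⁴ − T_wall⁴).
A = 4πr² = 0.005542 m²; T_body⁴ − T_wall⁴ = 1.287×10¹¹ − 4.798×10¹² = -4.669×10¹² K⁴.
|P_net| = 0.57·5.67×10⁻⁸·0.005542·4.669×10¹².

P_net ≈ 836 W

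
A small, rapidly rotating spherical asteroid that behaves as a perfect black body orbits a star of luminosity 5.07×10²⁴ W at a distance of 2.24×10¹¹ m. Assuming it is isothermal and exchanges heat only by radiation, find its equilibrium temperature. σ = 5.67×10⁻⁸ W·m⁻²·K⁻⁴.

First find the stellar flux at distance d: S = L/(4πd²) = 5.07×10²⁴/(4π·(2.24×10¹¹)²) = 8.041 W/m².
For an isothermal sphere, absorbed (1−a)S·πr² = emitted σ·4πr²·T⁴, so T⁴ = (1−a)S/(4σ).
T⁴ = 1.00·8.041/(4·5.67×10⁻⁸) = 3.545×10⁷ K⁴.

T ≈ 77.2 K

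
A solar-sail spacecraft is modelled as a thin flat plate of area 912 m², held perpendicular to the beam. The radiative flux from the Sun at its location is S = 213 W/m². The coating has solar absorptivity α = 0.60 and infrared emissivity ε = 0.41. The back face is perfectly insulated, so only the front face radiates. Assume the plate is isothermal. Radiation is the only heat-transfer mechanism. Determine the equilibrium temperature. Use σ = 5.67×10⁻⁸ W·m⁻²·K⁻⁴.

T ≈ 272 K

At equilibrium, absorbed power = emitted power.
Absorbing cross-section = A = 912.0 m²; emitting surface = A = 912.0 m² (ratio 1).
αS·A_cross = εσ·A_surf·T⁴  ⇒  T⁴ = αS/(ε·1σ).
T⁴ = 0.600·213/(0.41·1·5.67×10⁻⁸) = 5.497×10⁹ K⁴.
T = (5.497×10⁹)^(1/4).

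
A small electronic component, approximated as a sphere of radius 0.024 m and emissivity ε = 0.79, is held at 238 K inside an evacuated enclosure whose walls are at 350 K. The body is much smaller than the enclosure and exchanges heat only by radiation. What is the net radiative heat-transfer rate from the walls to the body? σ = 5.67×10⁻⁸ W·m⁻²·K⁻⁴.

P_net ≈ 3.83 W

For a small grey body in a large enclosure: P_net = εσA(T_body⁴ − T_wall⁴).
A = 4πr² = 0.007238 m²; T_body⁴ − T_wall⁴ = 3.209×10⁹ − 1.501×10¹⁰ = -1.180×10¹⁰ K⁴.
|P_net| = 0.79·5.67×10⁻⁸·0.007238·1.180×10¹⁰.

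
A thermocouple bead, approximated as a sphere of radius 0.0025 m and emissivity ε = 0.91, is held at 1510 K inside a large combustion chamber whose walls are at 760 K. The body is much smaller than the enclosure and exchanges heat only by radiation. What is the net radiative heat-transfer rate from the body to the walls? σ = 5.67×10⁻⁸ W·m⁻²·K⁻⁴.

P_net ≈ 19.7 W

For a small grey body in a large enclosure: P_net = εσA(T_body⁴ − T_wall⁴).
A = 4πr² = 7.854×10⁻⁵ m²; T_body⁴ − T_wall⁴ = 5.199×10¹² − 3.336×10¹¹ = 4.865×10¹² K⁴.
|P_net| = 0.91·5.67×10⁻⁸·7.854×10⁻⁵·4.865×10¹².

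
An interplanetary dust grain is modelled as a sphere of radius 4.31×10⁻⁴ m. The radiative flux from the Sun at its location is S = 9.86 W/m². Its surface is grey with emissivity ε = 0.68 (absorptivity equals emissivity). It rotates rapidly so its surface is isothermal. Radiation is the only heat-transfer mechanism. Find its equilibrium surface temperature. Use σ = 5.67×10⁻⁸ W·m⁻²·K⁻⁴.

At equilibrium, absorbed power = emitted power.
Absorbing cross-section = πr² = 5.836×10⁻⁷ m²; emitting surface = 4πr² = 2.334×10⁻⁶ m² (ratio 4).
εS·A_cross = εσ·A_surf·T⁴  ⇒  T⁴ = S/(4σ)   (ε cancels).
T⁴ = 9.86/(4·5.67×10⁻⁸) = 4.347×10⁷ K⁴.
T = (4.347×10⁷)^(1/4).

T ≈ 81.2 K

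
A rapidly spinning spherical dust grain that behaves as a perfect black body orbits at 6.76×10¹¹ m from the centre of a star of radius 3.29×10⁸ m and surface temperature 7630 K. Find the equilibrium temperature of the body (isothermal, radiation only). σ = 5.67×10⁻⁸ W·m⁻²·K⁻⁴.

T ≈ 119 K

The star's surface emits σT_*⁴; at distance d the flux is S = σT_*⁴(R_*/d)².
S = 5.67×10⁻⁸·(7630)⁴·(3.29×10⁸/6.76×10¹¹)² = 45.52 W/m².
For an isothermal sphere T⁴ = (1−a)S/(4σ) = 2.007×10⁸ K⁴.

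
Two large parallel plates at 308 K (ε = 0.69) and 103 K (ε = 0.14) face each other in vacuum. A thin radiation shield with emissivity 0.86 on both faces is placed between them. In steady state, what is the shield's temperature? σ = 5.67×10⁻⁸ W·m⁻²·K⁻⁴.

T_s ≈ 293 K

In steady state the net flux on the hot side equals that on the cold side.
σ(T₁⁴−T_s⁴)/D₁ = σ(T_s⁴−T₂⁴)/D₂, with D₁ = 1/ε₁+1/ε_s−1 = 1.612, D₂ = 1/ε_s+1/ε₂−1 = 7.306.
Solve for T_s⁴: T_s⁴ = (D₂·T₁⁴ + D₁·T₂⁴)/(D₁+D₂) = 7.393×10⁹ K⁴.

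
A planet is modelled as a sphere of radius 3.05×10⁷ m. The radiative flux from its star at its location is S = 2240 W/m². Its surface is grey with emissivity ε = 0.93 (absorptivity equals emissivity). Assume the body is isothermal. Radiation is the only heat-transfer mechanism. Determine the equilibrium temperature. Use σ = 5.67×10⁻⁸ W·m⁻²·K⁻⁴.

T ≈ 315 K

At equilibrium, absorbed power = emitted power.
Absorbing cross-section = πr² = 2.922×10¹⁵ m²; emitting surface = 4πr² = 1.169×10¹⁶ m² (ratio 4).
εS·A_cross = εσ·A_surf·T⁴  ⇒  T⁴ = S/(4σ)   (ε cancels).
T⁴ = 2240/(4·5.67×10⁻⁸) = 9.877×10⁹ K⁴.
T = (9.877×10⁹)^(1/4).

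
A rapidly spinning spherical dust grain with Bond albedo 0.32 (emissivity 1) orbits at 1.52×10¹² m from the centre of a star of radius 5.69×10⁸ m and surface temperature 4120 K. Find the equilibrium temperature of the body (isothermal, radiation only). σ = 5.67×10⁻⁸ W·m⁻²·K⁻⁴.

T ≈ 51.2 K

The star's surface emits σT_*⁴; at distance d the flux is S = σT_*⁴(R_*/d)².
S = 5.67×10⁻⁸·(4120)⁴·(5.69×10⁸/1.52×10¹²)² = 2.289 W/m².
For an isothermal sphere T⁴ = (1−a)S/(4σ) = 6.864×10⁶ K⁴.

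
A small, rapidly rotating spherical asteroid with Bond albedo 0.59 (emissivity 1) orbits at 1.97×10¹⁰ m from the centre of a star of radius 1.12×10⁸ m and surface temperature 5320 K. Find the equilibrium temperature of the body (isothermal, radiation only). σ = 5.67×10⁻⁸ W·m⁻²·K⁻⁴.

T ≈ 227 K

The star's surface emits σT_*⁴; at distance d the flux is S = σT_*⁴(R_*/d)².
S = 5.67×10⁻⁸·(5320)⁴·(1.12×10⁸/1.97×10¹⁰)² = 1468 W/m².
For an isothermal sphere T⁴ = (1−a)S/(4σ) = 2.654×10⁹ K⁴.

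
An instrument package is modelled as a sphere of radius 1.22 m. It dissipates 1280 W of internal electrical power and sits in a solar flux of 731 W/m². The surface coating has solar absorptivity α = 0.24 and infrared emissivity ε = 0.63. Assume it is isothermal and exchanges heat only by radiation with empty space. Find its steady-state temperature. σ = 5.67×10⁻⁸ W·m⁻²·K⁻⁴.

T ≈ 237 K

At steady state, absorbed solar power + internal power = radiated power.
Absorbed: α·S·A_cross = 0.24·731·4.676 = 820.3 W (cross-section πr²).
Total input = 820.3 + 1280 = 2100 W.
Radiated: εσ·A_surf·T⁴ with A_surf = 4πr² = 18.70 m².
T⁴ = 2100/(0.63·5.67×10⁻⁸·18.70) = 3.144×10⁹ K⁴.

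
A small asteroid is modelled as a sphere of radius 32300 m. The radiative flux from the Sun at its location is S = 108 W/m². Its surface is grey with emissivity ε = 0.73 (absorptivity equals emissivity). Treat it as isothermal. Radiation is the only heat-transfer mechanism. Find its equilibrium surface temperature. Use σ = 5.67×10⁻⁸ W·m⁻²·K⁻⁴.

T ≈ 148 K

At equilibrium, absorbed power = emitted power.
Absorbing cross-section = πr² = 3.278×10⁹ m²; emitting surface = 4πr² = 1.311×10¹⁰ m² (ratio 4).
εS·A_cross = εσ·A_surf·T⁴  ⇒  T⁴ = S/(4σ)   (ε cancels).
T⁴ = 108/(4·5.67×10⁻⁸) = 4.762×10⁸ K⁴.
T = (4.762×10⁸)^(1/4).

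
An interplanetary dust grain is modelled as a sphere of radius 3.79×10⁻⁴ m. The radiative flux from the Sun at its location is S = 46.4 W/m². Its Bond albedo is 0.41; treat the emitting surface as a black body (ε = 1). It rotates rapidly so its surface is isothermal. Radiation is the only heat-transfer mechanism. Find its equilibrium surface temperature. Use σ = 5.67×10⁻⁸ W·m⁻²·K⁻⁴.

At equilibrium, absorbed power = emitted power.
Absorbing cross-section = πr² = 4.513×10⁻⁷ m²; emitting surface = 4πr² = 1.805×10⁻⁶ m² (ratio 4).
(1−a)S·A_cross = εσ·A_surf·T⁴  ⇒  T⁴ = (1−a)S/(4σ).
T⁴ = 0.590·46.4/(4·5.67×10⁻⁸) = 1.207×10⁸ K⁴.
T = (1.207×10⁸)^(1/4).

T ≈ 105 K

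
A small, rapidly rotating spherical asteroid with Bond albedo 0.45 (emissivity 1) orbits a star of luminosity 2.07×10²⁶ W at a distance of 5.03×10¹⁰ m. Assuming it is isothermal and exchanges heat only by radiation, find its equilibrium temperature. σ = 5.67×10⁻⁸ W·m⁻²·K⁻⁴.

First find the stellar flux at distance d: S = L/(4πd²) = 2.07×10²⁶/(4π·(5.03×10¹⁰)²) = 6511 W/m².
For an isothermal sphere, absorbed (1−a)S·πr² = emitted σ·4πr²·T⁴, so T⁴ = (1−a)S/(4σ).
T⁴ = 0.550·6511/(4·5.67×10⁻⁸) = 1.579×10¹⁰ K⁴.

T ≈ 354 K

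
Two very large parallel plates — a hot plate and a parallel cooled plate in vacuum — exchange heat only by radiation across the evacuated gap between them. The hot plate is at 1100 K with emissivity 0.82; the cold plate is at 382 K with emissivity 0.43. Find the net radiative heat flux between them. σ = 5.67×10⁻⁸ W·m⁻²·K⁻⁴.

q ≈ 32100 W/m²

For two infinite grey parallel plates, q = σ(T₁⁴ − T₂⁴)/(1/ε₁ + 1/ε₂ − 1).
T₁⁴ − T₂⁴ = 1.464×10¹² − 2.129×10¹⁰ = 1.443×10¹² K⁴.
1/ε₁ + 1/ε₂ − 1 = 1.220 + 2.326 − 1 = 2.545.
q = 5.67×10⁻⁸ × 1.443×10¹² / 2.545.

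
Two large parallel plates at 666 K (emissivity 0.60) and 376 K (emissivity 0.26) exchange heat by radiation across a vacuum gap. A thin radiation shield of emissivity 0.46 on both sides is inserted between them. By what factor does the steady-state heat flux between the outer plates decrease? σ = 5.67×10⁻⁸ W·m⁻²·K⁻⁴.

factor ≈ 1.74

Without shield: q₀ = σΔ(T⁴)/(1/ε₁+1/ε₂−1) with denominator 4.513.
With shield the two gaps are in series; the resistances add: (1/ε₁+1/ε_s−1)+(1/ε_s+1/ε₂−1) = 2.841+5.020 = 7.861.
Heat-flux ratio q₀/q = 7.861/4.513.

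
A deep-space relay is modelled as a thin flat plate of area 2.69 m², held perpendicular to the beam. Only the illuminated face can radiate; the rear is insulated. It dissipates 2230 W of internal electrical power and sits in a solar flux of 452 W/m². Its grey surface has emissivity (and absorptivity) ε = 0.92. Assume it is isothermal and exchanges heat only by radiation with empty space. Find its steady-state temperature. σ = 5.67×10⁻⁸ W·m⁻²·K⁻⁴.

At steady state, absorbed solar power + internal power = radiated power.
Absorbed: α·S·A_cross = 0.92·452·2.690 = 1119 W (cross-section A).
Total input = 1119 + 2230 = 3349 W.
Radiated: εσ·A_surf·T⁴ with A_surf = A = 2.690 m².
T⁴ = 3349/(0.92·5.67×10⁻⁸·2.690) = 2.386×10¹⁰ K⁴.

T ≈ 393 K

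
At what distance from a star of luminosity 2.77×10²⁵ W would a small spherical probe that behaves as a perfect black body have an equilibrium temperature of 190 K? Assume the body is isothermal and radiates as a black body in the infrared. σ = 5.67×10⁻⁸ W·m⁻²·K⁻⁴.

For an isothermal black-emitting sphere, (1−a)S·πr² = σ·4πr²·T⁴ ⇒ S = 4σT⁴/(1−a).
S = 4·5.67×10⁻⁸·(190)⁴/1.00 = 295.6 W/m².
Flux falls as S = L/(4πd²), so d = √(L/(4πS)) = √(2.77×10²⁵/(4π·295.6)).

d ≈ 8.64×10¹⁰ m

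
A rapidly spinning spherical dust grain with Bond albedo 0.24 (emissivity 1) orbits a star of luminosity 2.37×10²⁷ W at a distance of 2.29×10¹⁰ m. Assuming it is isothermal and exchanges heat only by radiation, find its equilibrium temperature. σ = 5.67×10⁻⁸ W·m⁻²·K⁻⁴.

T ≈ 1050 K

First find the stellar flux at distance d: S = L/(4πd²) = 2.37×10²⁷/(4π·(2.29×10¹⁰)²) = 3.596×10⁵ W/m².
For an isothermal sphere, absorbed (1−a)S·πr² = emitted σ·4πr²·T⁴, so T⁴ = (1−a)S/(4σ).
T⁴ = 0.760·3.596×10⁵/(4·5.67×10⁻⁸) = 1.205×10¹² K⁴.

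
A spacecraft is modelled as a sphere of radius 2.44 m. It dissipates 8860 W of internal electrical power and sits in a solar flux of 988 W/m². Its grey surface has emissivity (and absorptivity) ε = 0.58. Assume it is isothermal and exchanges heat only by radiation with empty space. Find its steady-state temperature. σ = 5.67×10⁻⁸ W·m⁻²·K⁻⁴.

T ≈ 299 K

At steady state, absorbed solar power + internal power = radiated power.
Absorbed: α·S·A_cross = 0.58·988·18.70 = 10720 W (cross-section πr²).
Total input = 10720 + 8860 = 19580 W.
Radiated: εσ·A_surf·T⁴ with A_surf = 4πr² = 74.82 m².
T⁴ = 19580/(0.58·5.67×10⁻⁸·74.82) = 7.957×10⁹ K⁴.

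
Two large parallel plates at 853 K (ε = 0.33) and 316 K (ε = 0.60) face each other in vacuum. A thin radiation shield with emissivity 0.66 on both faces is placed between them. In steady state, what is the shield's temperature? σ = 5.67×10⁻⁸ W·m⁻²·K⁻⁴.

T_s ≈ 675 K

In steady state the net flux on the hot side equals that on the cold side.
σ(T₁⁴−T_s⁴)/D₁ = σ(T_s⁴−T₂⁴)/D₂, with D₁ = 1/ε₁+1/ε_s−1 = 3.545, D₂ = 1/ε_s+1/ε₂−1 = 2.182.
Solve for T_s⁴: T_s⁴ = (D₂·T₁⁴ + D₁·T₂⁴)/(D₁+D₂) = 2.079×10¹¹ K⁴.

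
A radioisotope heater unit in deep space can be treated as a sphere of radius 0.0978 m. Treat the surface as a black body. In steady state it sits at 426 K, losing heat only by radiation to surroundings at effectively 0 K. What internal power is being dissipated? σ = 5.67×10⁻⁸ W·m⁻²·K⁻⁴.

P ≈ 224 W

Steady state: P = εσA T⁴.
A = 4πr² = 0.1202 m²; T⁴ = (426)⁴ = 3.293×10¹⁰ K⁴.
P = 1.0 × 5.67×10⁻⁸ × 0.1202 × 3.293×10¹⁰.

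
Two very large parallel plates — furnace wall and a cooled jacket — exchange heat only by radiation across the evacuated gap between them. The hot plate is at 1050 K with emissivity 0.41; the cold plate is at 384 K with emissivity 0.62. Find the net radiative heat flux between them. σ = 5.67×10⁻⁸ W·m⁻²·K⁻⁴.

For two infinite grey parallel plates, q = σ(T₁⁴ − T₂⁴)/(1/ε₁ + 1/ε₂ − 1).
T₁⁴ − T₂⁴ = 1.216×10¹² − 2.174×10¹⁰ = 1.194×10¹² K⁴.
1/ε₁ + 1/ε₂ − 1 = 2.439 + 1.613 − 1 = 3.052.
q = 5.67×10⁻⁸ × 1.194×10¹² / 3.052.

q ≈ 22200 W/m²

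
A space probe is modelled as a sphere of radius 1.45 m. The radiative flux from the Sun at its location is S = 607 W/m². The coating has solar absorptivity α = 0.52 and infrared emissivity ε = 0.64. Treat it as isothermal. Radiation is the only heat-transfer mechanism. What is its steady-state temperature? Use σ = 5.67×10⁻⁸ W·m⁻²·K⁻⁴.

T ≈ 216 K

At equilibrium, absorbed power = emitted power.
Absorbing cross-section = πr² = 6.605 m²; emitting surface = 4πr² = 26.42 m² (ratio 4).
αS·A_cross = εσ·A_surf·T⁴  ⇒  T⁴ = αS/(ε·4σ).
T⁴ = 0.520·607/(0.64·4·5.67×10⁻⁸) = 2.175×10⁹ K⁴.
T = (2.175×10⁹)^(1/4).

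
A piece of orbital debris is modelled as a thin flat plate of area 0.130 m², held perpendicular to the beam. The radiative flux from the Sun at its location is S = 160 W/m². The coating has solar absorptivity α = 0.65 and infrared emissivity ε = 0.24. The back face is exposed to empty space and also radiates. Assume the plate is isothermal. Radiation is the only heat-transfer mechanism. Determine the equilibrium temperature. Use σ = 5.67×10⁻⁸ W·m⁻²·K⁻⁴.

At equilibrium, absorbed power = emitted power.
Absorbing cross-section = A = 0.1300 m²; emitting surface = 2A = 0.2600 m² (ratio 2).
αS·A_cross = εσ·A_surf·T⁴  ⇒  T⁴ = αS/(ε·2σ).
T⁴ = 0.650·160/(0.24·2·5.67×10⁻⁸) = 3.821×10⁹ K⁴.
T = (3.821×10⁹)^(1/4).

T ≈ 249 K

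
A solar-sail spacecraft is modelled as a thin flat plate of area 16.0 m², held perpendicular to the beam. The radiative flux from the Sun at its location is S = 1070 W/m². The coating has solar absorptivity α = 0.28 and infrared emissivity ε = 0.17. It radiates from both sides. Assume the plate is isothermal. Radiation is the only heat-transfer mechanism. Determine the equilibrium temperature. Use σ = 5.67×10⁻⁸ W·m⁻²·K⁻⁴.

T ≈ 353 K

At equilibrium, absorbed power = emitted power.
Absorbing cross-section = A = 16.00 m²; emitting surface = 2A = 32.00 m² (ratio 2).
αS·A_cross = εσ·A_surf·T⁴  ⇒  T⁴ = αS/(ε·2σ).
T⁴ = 0.280·1070/(0.17·2·5.67×10⁻⁸) = 1.554×10¹⁰ K⁴.
T = (1.554×10¹⁰)^(1/4).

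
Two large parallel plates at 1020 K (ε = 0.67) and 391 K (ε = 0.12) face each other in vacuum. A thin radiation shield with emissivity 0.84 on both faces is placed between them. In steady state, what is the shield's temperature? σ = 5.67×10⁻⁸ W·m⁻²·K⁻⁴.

In steady state the net flux on the hot side equals that on the cold side.
σ(T₁⁴−T_s⁴)/D₁ = σ(T_s⁴−T₂⁴)/D₂, with D₁ = 1/ε₁+1/ε_s−1 = 1.683, D₂ = 1/ε_s+1/ε₂−1 = 8.524.
Solve for T_s⁴: T_s⁴ = (D₂·T₁⁴ + D₁·T₂⁴)/(D₁+D₂) = 9.078×10¹¹ K⁴.

T_s ≈ 976 K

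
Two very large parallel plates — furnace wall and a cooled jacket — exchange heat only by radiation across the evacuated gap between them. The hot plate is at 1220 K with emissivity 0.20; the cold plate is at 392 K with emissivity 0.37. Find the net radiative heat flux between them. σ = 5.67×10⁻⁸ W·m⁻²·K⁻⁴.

q ≈ 18500 W/m²

For two infinite grey parallel plates, q = σ(T₁⁴ − T₂⁴)/(1/ε₁ + 1/ε₂ − 1).
T₁⁴ − T₂⁴ = 2.215×10¹² − 2.361×10¹⁰ = 2.192×10¹² K⁴.
1/ε₁ + 1/ε₂ − 1 = 5.000 + 2.703 − 1 = 6.703.
q = 5.67×10⁻⁸ × 2.192×10¹² / 6.703.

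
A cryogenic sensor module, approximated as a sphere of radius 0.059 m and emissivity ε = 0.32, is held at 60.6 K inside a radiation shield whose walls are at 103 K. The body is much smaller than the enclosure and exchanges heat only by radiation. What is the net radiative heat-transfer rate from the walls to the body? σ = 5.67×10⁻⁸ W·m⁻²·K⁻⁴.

For a small grey body in a large enclosure: P_net = εσA(T_body⁴ − T_wall⁴).
A = 4πr² = 0.04374 m²; T_body⁴ − T_wall⁴ = 1.349×10⁷ − 1.126×10⁸ = -9.906×10⁷ K⁴.
|P_net| = 0.32·5.67×10⁻⁸·0.04374·9.906×10⁷.

P_net ≈ 0.0786 W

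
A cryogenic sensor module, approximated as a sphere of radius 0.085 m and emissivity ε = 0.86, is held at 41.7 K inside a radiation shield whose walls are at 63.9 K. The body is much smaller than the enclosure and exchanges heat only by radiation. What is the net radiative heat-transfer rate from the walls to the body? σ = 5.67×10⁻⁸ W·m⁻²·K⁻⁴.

For a small grey body in a large enclosure: P_net = εσA(T_body⁴ − T_wall⁴).
A = 4πr² = 0.09079 m²; T_body⁴ − T_wall⁴ = 3.024×10⁶ − 1.667×10⁷ = -1.365×10⁷ K⁴.
|P_net| = 0.86·5.67×10⁻⁸·0.09079·1.365×10⁷.

P_net ≈ 0.0604 W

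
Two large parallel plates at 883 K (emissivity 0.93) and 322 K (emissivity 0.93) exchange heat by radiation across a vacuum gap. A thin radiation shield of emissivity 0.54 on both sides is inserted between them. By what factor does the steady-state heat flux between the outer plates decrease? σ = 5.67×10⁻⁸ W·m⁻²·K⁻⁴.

Without shield: q₀ = σΔ(T⁴)/(1/ε₁+1/ε₂−1) with denominator 1.151.
With shield the two gaps are in series; the resistances add: (1/ε₁+1/ε_s−1)+(1/ε_s+1/ε₂−1) = 1.927+1.927 = 3.854.
Heat-flux ratio q₀/q = 3.854/1.151.

factor ≈ 3.35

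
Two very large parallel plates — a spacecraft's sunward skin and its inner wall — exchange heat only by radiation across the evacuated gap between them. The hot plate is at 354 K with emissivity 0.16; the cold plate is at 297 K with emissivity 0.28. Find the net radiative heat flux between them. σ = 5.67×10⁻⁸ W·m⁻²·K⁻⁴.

For two infinite grey parallel plates, q = σ(T₁⁴ − T₂⁴)/(1/ε₁ + 1/ε₂ − 1).
T₁⁴ − T₂⁴ = 1.570×10¹⁰ − 7.781×10⁹ = 7.923×10⁹ K⁴.
1/ε₁ + 1/ε₂ − 1 = 6.250 + 3.571 − 1 = 8.821.
q = 5.67×10⁻⁸ × 7.923×10⁹ / 8.821.

q ≈ 50.9 W/m²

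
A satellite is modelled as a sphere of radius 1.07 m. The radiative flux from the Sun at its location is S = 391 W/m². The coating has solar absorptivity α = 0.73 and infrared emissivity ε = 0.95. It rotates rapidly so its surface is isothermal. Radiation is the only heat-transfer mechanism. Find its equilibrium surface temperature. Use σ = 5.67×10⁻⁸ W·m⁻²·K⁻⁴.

T ≈ 191 K

At equilibrium, absorbed power = emitted power.
Absorbing cross-section = πr² = 3.597 m²; emitting surface = 4πr² = 14.39 m² (ratio 4).
αS·A_cross = εσ·A_surf·T⁴  ⇒  T⁴ = αS/(ε·4σ).
T⁴ = 0.730·391/(0.95·4·5.67×10⁻⁸) = 1.325×10⁹ K⁴.
T = (1.325×10⁹)^(1/4).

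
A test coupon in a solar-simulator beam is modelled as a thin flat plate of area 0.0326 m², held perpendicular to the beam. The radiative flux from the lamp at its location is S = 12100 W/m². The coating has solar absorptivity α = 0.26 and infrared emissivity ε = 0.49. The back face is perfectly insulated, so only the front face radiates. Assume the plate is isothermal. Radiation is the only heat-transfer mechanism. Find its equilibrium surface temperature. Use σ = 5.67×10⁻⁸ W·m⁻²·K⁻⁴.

T ≈ 580 K

At equilibrium, absorbed power = emitted power.
Absorbing cross-section = A = 0.03260 m²; emitting surface = A = 0.03260 m² (ratio 1).
αS·A_cross = εσ·A_surf·T⁴  ⇒  T⁴ = αS/(ε·1σ).
T⁴ = 0.260·12100/(0.49·1·5.67×10⁻⁸) = 1.132×10¹¹ K⁴.
T = (1.132×10¹¹)^(1/4).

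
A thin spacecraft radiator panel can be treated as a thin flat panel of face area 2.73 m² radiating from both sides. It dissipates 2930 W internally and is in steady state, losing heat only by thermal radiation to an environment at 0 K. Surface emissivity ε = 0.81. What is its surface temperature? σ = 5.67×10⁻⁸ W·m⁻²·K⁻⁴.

Steady state: internal power = radiated power, P = εσA T⁴.
Radiating area A = 2·2.73 = 5.460 m².
T⁴ = P/(εσA) = 2930/(0.81·5.67×10⁻⁸·5.460) = 1.168×10¹⁰ K⁴.
T = (1.168×10¹⁰)^(1/4).

T ≈ 329 K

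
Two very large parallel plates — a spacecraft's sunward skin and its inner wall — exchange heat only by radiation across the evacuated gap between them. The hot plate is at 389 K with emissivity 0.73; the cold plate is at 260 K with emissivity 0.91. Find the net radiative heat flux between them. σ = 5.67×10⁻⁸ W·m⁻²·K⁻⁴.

q ≈ 708 W/m²

For two infinite grey parallel plates, q = σ(T₁⁴ − T₂⁴)/(1/ε₁ + 1/ε₂ − 1).
T₁⁴ − T₂⁴ = 2.290×10¹⁰ − 4.570×10⁹ = 1.833×10¹⁰ K⁴.
1/ε₁ + 1/ε₂ − 1 = 1.370 + 1.099 − 1 = 1.469.
q = 5.67×10⁻⁸ × 1.833×10¹⁰ / 1.469.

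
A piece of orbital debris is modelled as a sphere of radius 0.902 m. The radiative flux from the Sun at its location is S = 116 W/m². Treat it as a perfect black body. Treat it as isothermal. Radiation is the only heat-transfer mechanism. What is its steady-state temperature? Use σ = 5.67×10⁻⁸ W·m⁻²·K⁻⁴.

At equilibrium, absorbed power = emitted power.
Absorbing cross-section = πr² = 2.556 m²; emitting surface = 4πr² = 10.22 m² (ratio 4).
S·A_cross = εσ·A_surf·T⁴  ⇒  T⁴ = S/(4σ).
T⁴ = 1.00·116/(4·5.67×10⁻⁸) = 5.115×10⁸ K⁴.
T = (5.115×10⁸)^(1/4).

T ≈ 150 K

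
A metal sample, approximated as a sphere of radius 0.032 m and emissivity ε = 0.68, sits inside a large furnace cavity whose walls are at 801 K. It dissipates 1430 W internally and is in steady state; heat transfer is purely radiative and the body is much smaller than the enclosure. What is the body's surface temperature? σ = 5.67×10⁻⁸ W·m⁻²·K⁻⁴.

For a small grey body in a large enclosure, net radiated power = εσA(T⁴ − T_w⁴).
Steady state: P = εσA(T⁴ − T_w⁴) with A = 4πr² = 0.01287 m².
T⁴ = P/(εσA) + T_w⁴ = 1430/(0.68·5.67×10⁻⁸·0.01287) + (801)⁴
    = 2.882×10¹² + 4.117×10¹¹ = 3.294×10¹² K⁴.

T ≈ 1350 K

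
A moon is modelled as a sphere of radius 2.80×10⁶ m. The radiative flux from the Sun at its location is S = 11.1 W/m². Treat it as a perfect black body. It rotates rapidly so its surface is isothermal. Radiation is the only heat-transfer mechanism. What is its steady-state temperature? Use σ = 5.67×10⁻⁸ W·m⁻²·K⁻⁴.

T ≈ 83.6 K

At equilibrium, absorbed power = emitted power.
Absorbing cross-section = πr² = 2.463×10¹³ m²; emitting surface = 4πr² = 9.852×10¹³ m² (ratio 4).
S·A_cross = εσ·A_surf·T⁴  ⇒  T⁴ = S/(4σ).
T⁴ = 1.00·11.1/(4·5.67×10⁻⁸) = 4.894×10⁷ K⁴.
T = (4.894×10⁷)^(1/4).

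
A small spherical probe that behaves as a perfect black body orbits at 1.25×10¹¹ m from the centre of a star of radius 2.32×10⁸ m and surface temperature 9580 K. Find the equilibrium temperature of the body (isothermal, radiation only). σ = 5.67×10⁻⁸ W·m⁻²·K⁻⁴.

The star's surface emits σT_*⁴; at distance d the flux is S = σT_*⁴(R_*/d)².
S = 5.67×10⁻⁸·(9580)⁴·(2.32×10⁸/1.25×10¹¹)² = 1645 W/m².
For an isothermal sphere T⁴ = (1−a)S/(4σ) = 7.254×10⁹ K⁴.

T ≈ 292 K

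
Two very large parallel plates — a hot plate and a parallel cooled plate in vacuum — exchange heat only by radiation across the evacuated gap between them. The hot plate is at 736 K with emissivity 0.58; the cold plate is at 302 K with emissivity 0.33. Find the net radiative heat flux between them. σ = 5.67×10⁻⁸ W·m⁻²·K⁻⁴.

For two infinite grey parallel plates, q = σ(T₁⁴ − T₂⁴)/(1/ε₁ + 1/ε₂ − 1).
T₁⁴ − T₂⁴ = 2.934×10¹¹ − 8.318×10⁹ = 2.851×10¹¹ K⁴.
1/ε₁ + 1/ε₂ − 1 = 1.724 + 3.030 − 1 = 3.754.
q = 5.67×10⁻⁸ × 2.851×10¹¹ / 3.754.

q ≈ 4310 W/m²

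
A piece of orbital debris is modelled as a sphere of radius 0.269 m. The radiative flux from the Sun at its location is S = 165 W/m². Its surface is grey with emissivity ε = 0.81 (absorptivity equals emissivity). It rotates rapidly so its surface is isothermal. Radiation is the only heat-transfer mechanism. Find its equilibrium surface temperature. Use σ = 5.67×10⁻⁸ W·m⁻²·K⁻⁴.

At equilibrium, absorbed power = emitted power.
Absorbing cross-section = πr² = 0.2273 m²; emitting surface = 4πr² = 0.9093 m² (ratio 4).
εS·A_cross = εσ·A_surf·T⁴  ⇒  T⁴ = S/(4σ)   (ε cancels).
T⁴ = 165/(4·5.67×10⁻⁸) = 7.275×10⁸ K⁴.
T = (7.275×10⁸)^(1/4).

T ≈ 164 K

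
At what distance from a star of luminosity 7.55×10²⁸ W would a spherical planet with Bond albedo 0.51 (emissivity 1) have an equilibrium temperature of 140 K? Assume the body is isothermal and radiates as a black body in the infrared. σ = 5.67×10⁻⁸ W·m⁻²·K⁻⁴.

For an isothermal black-emitting sphere, (1−a)S·πr² = σ·4πr²·T⁴ ⇒ S = 4σT⁴/(1−a).
S = 4·5.67×10⁻⁸·(140)⁴/0.490 = 177.8 W/m².
Flux falls as S = L/(4πd²), so d = √(L/(4πS)) = √(7.55×10²⁸/(4π·177.8)).

d ≈ 5.81×10¹² m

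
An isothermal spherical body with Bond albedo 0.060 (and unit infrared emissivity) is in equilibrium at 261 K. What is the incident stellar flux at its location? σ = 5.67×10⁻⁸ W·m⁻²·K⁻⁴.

(1−a)S·πr² = σ·4πr²·T⁴ ⇒ S = 4σT⁴/(1−a).
S = 4·5.67×10⁻⁸·4.640×10⁹/0.940.

S ≈ 1120 W/m²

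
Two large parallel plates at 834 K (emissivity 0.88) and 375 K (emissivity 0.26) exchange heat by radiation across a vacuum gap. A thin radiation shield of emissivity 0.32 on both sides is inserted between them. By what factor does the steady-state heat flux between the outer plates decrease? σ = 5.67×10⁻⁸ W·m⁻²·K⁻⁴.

Without shield: q₀ = σΔ(T⁴)/(1/ε₁+1/ε₂−1) with denominator 3.983.
With shield the two gaps are in series; the resistances add: (1/ε₁+1/ε_s−1)+(1/ε_s+1/ε₂−1) = 3.261+5.971 = 9.233.
Heat-flux ratio q₀/q = 9.233/3.983.

factor ≈ 2.32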